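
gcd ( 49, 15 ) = 1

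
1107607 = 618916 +488691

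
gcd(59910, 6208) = 2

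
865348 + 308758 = 1174106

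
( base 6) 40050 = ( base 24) 916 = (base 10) 5214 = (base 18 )G1C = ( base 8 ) 12136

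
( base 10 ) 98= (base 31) 35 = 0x62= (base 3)10122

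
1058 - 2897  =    -  1839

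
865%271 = 52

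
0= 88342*0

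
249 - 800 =  -  551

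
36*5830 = 209880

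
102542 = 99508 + 3034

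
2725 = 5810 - 3085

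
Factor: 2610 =2^1*3^2*5^1*29^1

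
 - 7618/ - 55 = 7618/55 = 138.51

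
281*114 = 32034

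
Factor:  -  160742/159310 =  -5^(  -  1) * 89^(-1) *449^1 = - 449/445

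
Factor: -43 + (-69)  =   - 112 =- 2^4 * 7^1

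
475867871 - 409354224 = 66513647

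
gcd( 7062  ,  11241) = 3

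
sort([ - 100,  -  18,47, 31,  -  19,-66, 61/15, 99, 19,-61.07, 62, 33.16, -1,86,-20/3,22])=[ - 100, - 66, - 61.07, - 19,-18, - 20/3, -1, 61/15,19, 22,31, 33.16,47, 62,86, 99] 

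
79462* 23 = 1827626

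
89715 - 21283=68432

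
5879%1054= 609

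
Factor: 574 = 2^1*7^1*41^1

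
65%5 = 0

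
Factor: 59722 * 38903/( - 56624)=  - 1161682483/28312 = - 2^(- 3) * 13^1 * 2297^1*3539^( - 1)*38903^1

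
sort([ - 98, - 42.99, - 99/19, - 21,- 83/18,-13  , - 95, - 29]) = [ - 98,-95, - 42.99, - 29, - 21, - 13,-99/19,  -  83/18 ]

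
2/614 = 1/307 = 0.00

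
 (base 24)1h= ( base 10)41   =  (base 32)19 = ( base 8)51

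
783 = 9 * 87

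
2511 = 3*837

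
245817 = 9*27313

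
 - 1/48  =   - 1/48 =-  0.02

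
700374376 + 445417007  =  1145791383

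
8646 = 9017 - 371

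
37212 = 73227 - 36015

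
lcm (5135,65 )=5135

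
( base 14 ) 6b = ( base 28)3B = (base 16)5f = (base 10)95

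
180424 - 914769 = -734345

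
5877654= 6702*877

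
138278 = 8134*17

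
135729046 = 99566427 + 36162619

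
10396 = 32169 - 21773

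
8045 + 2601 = 10646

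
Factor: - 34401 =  - 3^1*11467^1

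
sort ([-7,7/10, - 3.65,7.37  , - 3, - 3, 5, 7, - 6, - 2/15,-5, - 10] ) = [ - 10, - 7, - 6, - 5 , - 3.65, - 3,-3, - 2/15,7/10, 5,7, 7.37]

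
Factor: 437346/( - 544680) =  - 2^( - 2)*3^1*5^( - 1)*  7^1*13^1*17^( - 1 ) = -273/340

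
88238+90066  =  178304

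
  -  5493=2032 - 7525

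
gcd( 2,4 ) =2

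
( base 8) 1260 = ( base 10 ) 688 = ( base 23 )16l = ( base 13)40c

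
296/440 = 37/55 = 0.67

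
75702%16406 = 10078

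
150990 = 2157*70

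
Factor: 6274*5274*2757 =91226582532= 2^2*3^3  *293^1 * 919^1*3137^1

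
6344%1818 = 890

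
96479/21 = 96479/21 =4594.24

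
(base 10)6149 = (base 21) djh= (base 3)22102202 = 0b1100000000101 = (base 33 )5LB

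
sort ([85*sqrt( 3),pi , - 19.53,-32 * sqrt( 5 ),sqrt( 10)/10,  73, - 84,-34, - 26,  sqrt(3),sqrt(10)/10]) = [ - 84, - 32*sqrt( 5) ,-34, - 26 , - 19.53,sqrt( 10 )/10,sqrt ( 10)/10, sqrt( 3), pi, 73 , 85*sqrt( 3 )]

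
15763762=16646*947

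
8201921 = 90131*91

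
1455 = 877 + 578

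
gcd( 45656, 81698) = 2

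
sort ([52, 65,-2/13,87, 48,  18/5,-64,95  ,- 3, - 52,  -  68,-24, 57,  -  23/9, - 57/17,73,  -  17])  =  [ - 68, - 64, - 52, - 24, - 17, - 57/17, - 3,-23/9,  -  2/13,18/5, 48, 52,57,65, 73,  87, 95] 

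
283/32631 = 283/32631 = 0.01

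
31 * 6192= 191952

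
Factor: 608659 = 608659^1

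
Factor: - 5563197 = - 3^2  *139^1 * 4447^1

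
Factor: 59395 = 5^1*7^1*1697^1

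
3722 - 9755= - 6033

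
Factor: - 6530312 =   -  2^3*17^1*48017^1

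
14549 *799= 11624651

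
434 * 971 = 421414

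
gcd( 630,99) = 9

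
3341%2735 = 606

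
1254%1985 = 1254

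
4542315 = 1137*3995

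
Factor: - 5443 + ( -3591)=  - 2^1*4517^1 = - 9034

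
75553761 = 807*93623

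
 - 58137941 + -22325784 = -80463725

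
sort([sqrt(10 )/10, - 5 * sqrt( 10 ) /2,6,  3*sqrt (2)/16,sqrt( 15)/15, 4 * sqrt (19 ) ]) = [ - 5*sqrt( 10 )/2, sqrt ( 15)/15, 3*sqrt(2)/16,sqrt (10)/10, 6,4*sqrt( 19) ] 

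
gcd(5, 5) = 5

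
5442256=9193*592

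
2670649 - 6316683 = - 3646034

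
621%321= 300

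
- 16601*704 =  - 11687104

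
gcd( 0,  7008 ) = 7008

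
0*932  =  0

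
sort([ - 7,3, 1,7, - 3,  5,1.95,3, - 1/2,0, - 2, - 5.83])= [-7, - 5.83, - 3, - 2, - 1/2, 0 , 1,1.95,3, 3, 5,  7]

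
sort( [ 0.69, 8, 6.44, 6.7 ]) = [ 0.69, 6.44, 6.7,8 ]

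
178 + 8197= 8375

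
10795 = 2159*5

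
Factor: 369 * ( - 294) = -2^1*3^3*7^2*41^1= - 108486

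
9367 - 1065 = 8302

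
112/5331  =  112/5331 = 0.02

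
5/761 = 5/761 = 0.01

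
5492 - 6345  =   - 853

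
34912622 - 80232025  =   - 45319403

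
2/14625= 2/14625 = 0.00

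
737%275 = 187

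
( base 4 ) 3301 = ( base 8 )361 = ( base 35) 6V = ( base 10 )241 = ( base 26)97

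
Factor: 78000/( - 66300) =-20/17 = - 2^2*5^1*17^ ( - 1 ) 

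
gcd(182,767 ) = 13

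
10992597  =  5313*2069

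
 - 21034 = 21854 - 42888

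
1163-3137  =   - 1974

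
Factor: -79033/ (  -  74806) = 2^( - 1)*17^1*113^( - 1)*331^ ( - 1 )*4649^1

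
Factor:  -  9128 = -2^3*7^1*163^1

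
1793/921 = 1 + 872/921= 1.95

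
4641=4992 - 351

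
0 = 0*9310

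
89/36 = 89/36 = 2.47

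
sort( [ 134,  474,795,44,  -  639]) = [ - 639, 44,134,  474 , 795]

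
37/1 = 37  =  37.00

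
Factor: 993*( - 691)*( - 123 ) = 3^2*41^1*331^1  *  691^1 =84398049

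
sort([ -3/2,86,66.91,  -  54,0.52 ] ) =[ - 54 , - 3/2,0.52, 66.91, 86]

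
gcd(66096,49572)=16524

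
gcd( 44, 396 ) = 44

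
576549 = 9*64061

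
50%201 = 50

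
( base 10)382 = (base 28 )DI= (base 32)bu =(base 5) 3012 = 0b101111110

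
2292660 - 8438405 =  - 6145745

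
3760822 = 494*7613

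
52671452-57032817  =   - 4361365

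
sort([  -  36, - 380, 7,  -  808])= [ - 808, - 380,  -  36,7]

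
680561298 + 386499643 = 1067060941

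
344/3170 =172/1585 = 0.11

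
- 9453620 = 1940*( - 4873)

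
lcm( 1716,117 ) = 5148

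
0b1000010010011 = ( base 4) 1002103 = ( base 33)3tj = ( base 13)1c15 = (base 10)4243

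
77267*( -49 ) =-3786083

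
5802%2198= 1406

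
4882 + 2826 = 7708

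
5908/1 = 5908 = 5908.00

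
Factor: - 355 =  - 5^1*71^1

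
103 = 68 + 35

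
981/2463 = 327/821 = 0.40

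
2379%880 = 619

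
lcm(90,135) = 270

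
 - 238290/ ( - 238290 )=1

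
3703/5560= 3703/5560 = 0.67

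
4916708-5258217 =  - 341509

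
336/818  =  168/409 = 0.41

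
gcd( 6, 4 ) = 2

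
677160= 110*6156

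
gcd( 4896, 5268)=12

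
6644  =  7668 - 1024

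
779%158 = 147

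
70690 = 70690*1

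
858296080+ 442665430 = 1300961510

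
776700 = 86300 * 9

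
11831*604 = 7145924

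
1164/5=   232+4/5 = 232.80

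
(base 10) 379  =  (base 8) 573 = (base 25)F4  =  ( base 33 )bg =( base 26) EF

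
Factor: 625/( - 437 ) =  - 5^4*19^( - 1)*23^( - 1 ) 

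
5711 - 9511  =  - 3800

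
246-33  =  213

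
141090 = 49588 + 91502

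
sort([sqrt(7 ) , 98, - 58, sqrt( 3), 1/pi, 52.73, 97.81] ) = [ - 58, 1/pi, sqrt( 3),sqrt ( 7), 52.73, 97.81, 98 ] 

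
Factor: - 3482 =  -  2^1 * 1741^1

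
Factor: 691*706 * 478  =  2^2*239^1* 353^1*691^1 = 233190388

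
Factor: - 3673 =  - 3673^1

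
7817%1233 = 419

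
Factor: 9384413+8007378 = 17391791= 53^1*239^1*1373^1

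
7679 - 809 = 6870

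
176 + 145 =321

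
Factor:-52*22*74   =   - 2^4*11^1* 13^1*37^1 = - 84656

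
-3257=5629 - 8886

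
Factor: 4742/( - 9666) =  - 3^( - 3)* 179^( - 1 ) * 2371^1 = - 2371/4833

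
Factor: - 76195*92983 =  - 5^1*7^2*11^1*79^1*107^1*311^1 = -  7084839685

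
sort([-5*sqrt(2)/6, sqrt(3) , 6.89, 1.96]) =[-5*sqrt(2) /6,sqrt( 3 ),1.96,6.89 ]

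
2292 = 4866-2574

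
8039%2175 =1514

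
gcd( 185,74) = 37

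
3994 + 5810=9804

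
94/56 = 1 + 19/28 = 1.68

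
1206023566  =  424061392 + 781962174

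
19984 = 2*9992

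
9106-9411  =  -305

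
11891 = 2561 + 9330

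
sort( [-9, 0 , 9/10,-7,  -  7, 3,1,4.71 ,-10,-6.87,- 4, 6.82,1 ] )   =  [-10 , - 9, - 7, - 7, - 6.87,  -  4,0, 9/10, 1,  1,  3, 4.71,  6.82]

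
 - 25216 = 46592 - 71808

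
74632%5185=2042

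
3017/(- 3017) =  - 1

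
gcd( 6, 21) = 3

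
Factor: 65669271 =3^1*21889757^1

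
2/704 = 1/352  =  0.00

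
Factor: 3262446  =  2^1*3^2*11^1*16477^1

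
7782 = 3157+4625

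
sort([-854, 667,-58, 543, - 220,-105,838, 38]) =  [ - 854, - 220, - 105, - 58, 38, 543, 667, 838 ]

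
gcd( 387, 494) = 1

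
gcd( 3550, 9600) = 50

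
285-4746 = - 4461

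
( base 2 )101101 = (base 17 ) 2B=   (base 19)27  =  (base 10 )45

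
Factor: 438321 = 3^1* 13^1*11239^1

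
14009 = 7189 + 6820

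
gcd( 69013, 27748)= 7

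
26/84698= 13/42349  =  0.00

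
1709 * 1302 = 2225118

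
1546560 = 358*4320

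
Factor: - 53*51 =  - 3^1*17^1 * 53^1=- 2703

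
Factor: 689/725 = 5^( - 2 )*13^1*29^( - 1 )*53^1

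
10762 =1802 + 8960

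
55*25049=1377695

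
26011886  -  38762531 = -12750645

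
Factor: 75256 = 2^3*23^1*409^1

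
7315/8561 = 1045/1223= 0.85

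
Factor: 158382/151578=401^ ( - 1 ) * 419^1 = 419/401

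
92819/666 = 92819/666  =  139.37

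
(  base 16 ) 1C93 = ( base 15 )227a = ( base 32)74j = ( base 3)101000221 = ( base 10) 7315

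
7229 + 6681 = 13910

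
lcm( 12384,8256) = 24768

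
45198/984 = 45+153/164=45.93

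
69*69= 4761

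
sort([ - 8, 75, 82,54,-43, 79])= [ - 43,  -  8 , 54,75,79, 82]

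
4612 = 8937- 4325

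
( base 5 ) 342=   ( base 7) 166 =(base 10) 97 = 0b1100001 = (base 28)3D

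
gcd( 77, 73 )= 1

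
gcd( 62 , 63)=1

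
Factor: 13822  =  2^1*6911^1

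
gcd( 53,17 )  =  1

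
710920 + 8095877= 8806797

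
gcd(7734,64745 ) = 1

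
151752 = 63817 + 87935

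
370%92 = 2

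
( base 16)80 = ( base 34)3Q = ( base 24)58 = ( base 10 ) 128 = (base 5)1003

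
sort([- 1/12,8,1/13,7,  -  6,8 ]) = [ - 6, - 1/12, 1/13,7,8, 8]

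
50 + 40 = 90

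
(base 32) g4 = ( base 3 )201010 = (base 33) fl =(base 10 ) 516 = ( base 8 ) 1004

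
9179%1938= 1427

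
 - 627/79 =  - 8  +  5/79=-7.94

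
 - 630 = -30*21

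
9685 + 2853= 12538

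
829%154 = 59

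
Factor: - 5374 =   -  2^1*2687^1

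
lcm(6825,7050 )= 641550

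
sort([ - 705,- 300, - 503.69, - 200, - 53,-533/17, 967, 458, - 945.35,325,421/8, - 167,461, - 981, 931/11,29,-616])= [-981 , - 945.35, - 705,-616,- 503.69, - 300, - 200, - 167,-53,  -  533/17, 29, 421/8,931/11, 325,  458,461, 967 ] 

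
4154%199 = 174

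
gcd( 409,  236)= 1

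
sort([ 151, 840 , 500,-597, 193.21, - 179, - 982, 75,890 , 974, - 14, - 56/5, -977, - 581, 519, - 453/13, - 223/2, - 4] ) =[ - 982, -977, - 597, - 581, - 179 , - 223/2, - 453/13,-14, - 56/5,- 4, 75 , 151, 193.21 , 500, 519,  840, 890, 974] 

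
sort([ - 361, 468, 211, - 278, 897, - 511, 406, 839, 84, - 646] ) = [ - 646, - 511, - 361, - 278, 84, 211, 406, 468,839, 897]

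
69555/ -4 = - 69555/4 = - 17388.75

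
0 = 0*43837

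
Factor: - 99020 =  - 2^2*5^1 *4951^1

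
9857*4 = 39428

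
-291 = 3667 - 3958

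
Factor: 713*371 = 264523 = 7^1*23^1*31^1*53^1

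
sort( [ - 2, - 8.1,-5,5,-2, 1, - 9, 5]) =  [ - 9, - 8.1, - 5, - 2, - 2, 1, 5, 5] 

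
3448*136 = 468928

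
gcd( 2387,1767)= 31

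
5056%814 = 172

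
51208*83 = 4250264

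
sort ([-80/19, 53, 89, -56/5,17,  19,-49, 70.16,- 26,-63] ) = [-63,-49 , - 26 , - 56/5,  -  80/19 , 17, 19,53,70.16, 89 ] 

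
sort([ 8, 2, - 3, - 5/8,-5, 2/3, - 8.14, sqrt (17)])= [ - 8.14, - 5,  -  3,- 5/8,  2/3, 2, sqrt (17), 8]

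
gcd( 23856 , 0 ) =23856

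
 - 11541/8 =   -  11541/8 = -1442.62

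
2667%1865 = 802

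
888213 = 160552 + 727661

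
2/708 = 1/354  =  0.00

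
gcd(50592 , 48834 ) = 6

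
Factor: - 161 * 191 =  - 7^1*23^1 * 191^1 =- 30751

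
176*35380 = 6226880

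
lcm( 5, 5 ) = 5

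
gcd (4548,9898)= 2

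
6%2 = 0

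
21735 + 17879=39614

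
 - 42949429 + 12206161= - 30743268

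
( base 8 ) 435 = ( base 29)9o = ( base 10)285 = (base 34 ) 8D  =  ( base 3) 101120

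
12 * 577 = 6924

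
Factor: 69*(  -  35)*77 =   -  3^1*5^1*7^2*11^1*23^1 = - 185955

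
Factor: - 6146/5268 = -2^( - 1 )*3^(-1 )*7^1 = - 7/6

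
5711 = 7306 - 1595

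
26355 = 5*5271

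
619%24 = 19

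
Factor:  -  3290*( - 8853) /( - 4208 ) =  - 14563185/2104 = - 2^( - 3) * 3^1*5^1*7^1 * 13^1 * 47^1 * 227^1*263^( - 1) 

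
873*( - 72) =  - 62856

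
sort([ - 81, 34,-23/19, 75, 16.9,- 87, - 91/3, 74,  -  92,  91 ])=[-92, - 87, - 81, - 91/3,-23/19,16.9, 34, 74, 75, 91 ] 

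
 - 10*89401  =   - 894010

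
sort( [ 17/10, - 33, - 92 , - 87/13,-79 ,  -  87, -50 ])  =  [ - 92, - 87 , - 79 ,-50,  -  33,-87/13, 17/10]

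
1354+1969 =3323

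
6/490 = 3/245= 0.01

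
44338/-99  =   - 448 + 14/99 = - 447.86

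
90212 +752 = 90964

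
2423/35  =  69 + 8/35 = 69.23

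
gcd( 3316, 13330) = 2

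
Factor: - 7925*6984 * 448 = -24795993600 = - 2^9 * 3^2*5^2  *7^1*97^1*317^1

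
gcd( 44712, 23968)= 8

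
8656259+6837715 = 15493974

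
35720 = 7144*5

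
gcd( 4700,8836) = 188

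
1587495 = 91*17445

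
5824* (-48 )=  - 279552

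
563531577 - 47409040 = 516122537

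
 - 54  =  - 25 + -29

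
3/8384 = 3/8384 = 0.00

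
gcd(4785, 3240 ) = 15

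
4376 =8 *547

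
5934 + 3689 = 9623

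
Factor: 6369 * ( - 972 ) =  -6190668 = - 2^2 * 3^6 *11^1*193^1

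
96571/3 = 96571/3   =  32190.33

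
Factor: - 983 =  -983^1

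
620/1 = 620 = 620.00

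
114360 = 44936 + 69424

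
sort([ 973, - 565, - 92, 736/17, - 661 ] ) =[ - 661, - 565, - 92 , 736/17,973] 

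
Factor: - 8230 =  - 2^1 * 5^1*823^1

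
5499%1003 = 484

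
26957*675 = 18195975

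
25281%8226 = 603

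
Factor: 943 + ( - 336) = 607^1 = 607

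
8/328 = 1/41 = 0.02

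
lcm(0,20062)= 0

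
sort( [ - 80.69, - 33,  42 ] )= [ - 80.69, - 33,42]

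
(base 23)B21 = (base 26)8HG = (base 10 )5866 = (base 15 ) 1B11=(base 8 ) 13352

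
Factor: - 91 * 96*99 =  - 2^5*3^3*7^1*11^1*13^1 = - 864864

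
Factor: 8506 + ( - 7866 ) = 640 = 2^7 *5^1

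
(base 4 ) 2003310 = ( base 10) 8436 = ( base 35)6v1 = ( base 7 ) 33411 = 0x20f4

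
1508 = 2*754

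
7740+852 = 8592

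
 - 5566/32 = -2783/16  =  - 173.94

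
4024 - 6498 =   -  2474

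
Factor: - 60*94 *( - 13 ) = 2^3 * 3^1*5^1*13^1*47^1 = 73320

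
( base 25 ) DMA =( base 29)a9e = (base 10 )8685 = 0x21ED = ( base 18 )18e9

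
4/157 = 4/157 = 0.03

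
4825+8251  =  13076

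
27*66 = 1782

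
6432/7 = 6432/7 = 918.86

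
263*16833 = 4427079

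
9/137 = 9/137 = 0.07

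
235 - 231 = 4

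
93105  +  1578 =94683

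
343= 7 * 49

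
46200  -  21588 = 24612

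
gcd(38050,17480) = 10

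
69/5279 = 69/5279 = 0.01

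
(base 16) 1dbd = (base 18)158H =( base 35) 67i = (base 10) 7613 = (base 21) H5B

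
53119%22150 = 8819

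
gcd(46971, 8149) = 1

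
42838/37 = 42838/37 = 1157.78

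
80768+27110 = 107878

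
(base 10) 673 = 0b1010100001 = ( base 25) 11N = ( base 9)827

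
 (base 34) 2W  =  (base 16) 64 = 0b1100100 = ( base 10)100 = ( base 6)244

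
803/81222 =803/81222 = 0.01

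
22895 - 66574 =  - 43679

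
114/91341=38/30447 = 0.00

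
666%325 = 16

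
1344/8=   168 = 168.00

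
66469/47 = 66469/47=1414.23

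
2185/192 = 2185/192 = 11.38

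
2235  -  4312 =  - 2077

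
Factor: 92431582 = 2^1*103^1 *448697^1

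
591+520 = 1111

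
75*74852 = 5613900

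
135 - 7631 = -7496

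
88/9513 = 88/9513 = 0.01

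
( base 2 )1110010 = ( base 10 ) 114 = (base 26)4a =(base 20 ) 5E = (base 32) 3I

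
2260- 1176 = 1084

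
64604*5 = 323020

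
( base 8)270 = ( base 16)B8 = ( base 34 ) 5e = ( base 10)184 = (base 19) 9D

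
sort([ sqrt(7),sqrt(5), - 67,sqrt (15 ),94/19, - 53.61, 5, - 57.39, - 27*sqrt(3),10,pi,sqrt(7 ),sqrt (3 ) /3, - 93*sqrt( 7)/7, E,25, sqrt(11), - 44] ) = [ - 67, - 57.39, - 53.61, - 27 * sqrt(3), - 44, - 93 * sqrt( 7) /7,sqrt(3)/3,sqrt (5),sqrt(7),sqrt(7), E, pi,sqrt( 11),sqrt(15 ),94/19,5, 10, 25 ]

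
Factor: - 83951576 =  - 2^3 * 17^1*19^1*53^1* 613^1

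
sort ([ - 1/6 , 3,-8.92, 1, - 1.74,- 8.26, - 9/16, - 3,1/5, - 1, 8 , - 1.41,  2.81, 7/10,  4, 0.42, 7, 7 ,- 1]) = [ - 8.92 , - 8.26, -3, - 1.74, - 1.41,-1,-1, - 9/16, - 1/6 , 1/5, 0.42, 7/10, 1, 2.81, 3,4, 7 , 7 , 8]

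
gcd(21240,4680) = 360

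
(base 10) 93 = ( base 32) 2t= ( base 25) 3i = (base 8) 135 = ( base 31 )30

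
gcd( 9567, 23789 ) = 1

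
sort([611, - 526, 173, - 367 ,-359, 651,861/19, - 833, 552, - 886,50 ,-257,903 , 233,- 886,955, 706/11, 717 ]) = [-886, - 886,-833, - 526, - 367, - 359, - 257, 861/19,50,706/11, 173,233,  552, 611,  651, 717, 903, 955] 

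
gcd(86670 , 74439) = 81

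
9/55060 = 9/55060 =0.00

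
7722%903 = 498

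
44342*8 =354736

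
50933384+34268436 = 85201820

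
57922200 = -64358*( - 900)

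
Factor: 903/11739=1/13= 13^(  -  1) 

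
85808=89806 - 3998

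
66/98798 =33/49399  =  0.00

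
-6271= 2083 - 8354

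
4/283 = 4/283 = 0.01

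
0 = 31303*0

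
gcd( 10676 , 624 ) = 4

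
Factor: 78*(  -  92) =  - 2^3*3^1*13^1*23^1 = - 7176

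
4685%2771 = 1914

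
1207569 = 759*1591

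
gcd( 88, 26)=2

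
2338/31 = 75 + 13/31=75.42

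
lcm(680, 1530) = 6120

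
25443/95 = 267 + 78/95  =  267.82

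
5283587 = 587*9001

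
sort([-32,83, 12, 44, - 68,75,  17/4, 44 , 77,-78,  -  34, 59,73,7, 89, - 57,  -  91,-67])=[- 91, - 78, - 68, - 67,-57, - 34,  -  32,17/4, 7,12, 44 , 44,  59, 73, 75, 77, 83, 89]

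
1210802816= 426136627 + 784666189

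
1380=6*230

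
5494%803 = 676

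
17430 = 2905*6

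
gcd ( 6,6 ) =6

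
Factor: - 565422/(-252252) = 659/294 = 2^ (-1)*3^(- 1) * 7^( -2 )*659^1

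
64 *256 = 16384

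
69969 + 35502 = 105471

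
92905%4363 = 1282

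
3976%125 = 101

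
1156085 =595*1943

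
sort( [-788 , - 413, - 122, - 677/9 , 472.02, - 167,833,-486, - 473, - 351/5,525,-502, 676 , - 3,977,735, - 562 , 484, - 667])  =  [- 788 , - 667, - 562,-502 , - 486, - 473 , - 413, - 167, - 122, - 677/9 , - 351/5, - 3, 472.02,484,  525,676,735,833,  977 ] 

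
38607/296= 38607/296 = 130.43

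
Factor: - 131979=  - 3^1 * 29^1*37^1*41^1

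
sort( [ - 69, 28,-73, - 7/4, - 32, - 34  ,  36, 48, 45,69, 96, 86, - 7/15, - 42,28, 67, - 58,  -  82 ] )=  [ - 82, - 73, - 69, - 58,-42,  -  34,-32,- 7/4,-7/15,  28, 28, 36,45,  48, 67,69,86,96]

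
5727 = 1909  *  3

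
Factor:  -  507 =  - 3^1  *13^2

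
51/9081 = 17/3027 = 0.01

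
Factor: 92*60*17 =93840 = 2^4*3^1*5^1*17^1*23^1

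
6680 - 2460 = 4220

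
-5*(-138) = 690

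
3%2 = 1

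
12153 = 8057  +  4096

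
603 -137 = 466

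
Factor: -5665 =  - 5^1 * 11^1*103^1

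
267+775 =1042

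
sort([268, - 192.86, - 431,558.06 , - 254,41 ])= [ - 431, - 254,-192.86,41 , 268, 558.06]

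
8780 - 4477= 4303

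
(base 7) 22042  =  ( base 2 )1010110001110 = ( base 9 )7511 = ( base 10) 5518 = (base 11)4167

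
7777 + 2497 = 10274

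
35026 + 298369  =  333395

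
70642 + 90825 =161467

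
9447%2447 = 2106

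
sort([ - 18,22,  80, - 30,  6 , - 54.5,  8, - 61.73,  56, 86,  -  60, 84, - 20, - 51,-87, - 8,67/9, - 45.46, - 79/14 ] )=[ - 87, - 61.73, - 60, - 54.5,  -  51, - 45.46, - 30, - 20 , - 18, - 8, - 79/14, 6, 67/9, 8, 22,  56,80,84, 86 ]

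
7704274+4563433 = 12267707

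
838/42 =19+20/21  =  19.95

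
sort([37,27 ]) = [ 27, 37 ]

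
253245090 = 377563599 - 124318509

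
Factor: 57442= 2^1* 7^1 * 11^1*373^1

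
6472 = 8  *809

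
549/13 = 42 + 3/13=42.23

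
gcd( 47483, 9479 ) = 1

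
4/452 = 1/113 = 0.01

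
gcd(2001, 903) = 3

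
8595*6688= 57483360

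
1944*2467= 4795848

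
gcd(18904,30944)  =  8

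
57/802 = 57/802 = 0.07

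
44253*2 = 88506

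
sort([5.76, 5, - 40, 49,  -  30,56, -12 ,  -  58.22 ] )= [ - 58.22, - 40,  -  30 , - 12,5,5.76,49,  56 ]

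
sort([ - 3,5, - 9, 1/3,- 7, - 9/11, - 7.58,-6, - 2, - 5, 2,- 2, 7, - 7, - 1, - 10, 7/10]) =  [ - 10, - 9, - 7.58, - 7, - 7, - 6,  -  5, - 3, - 2,  -  2, - 1,  -  9/11, 1/3,7/10  ,  2,5 , 7]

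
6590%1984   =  638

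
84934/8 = 42467/4=10616.75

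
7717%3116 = 1485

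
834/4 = 208 + 1/2 = 208.50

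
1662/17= 1662/17 =97.76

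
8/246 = 4/123 =0.03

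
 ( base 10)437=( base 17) 18c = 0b110110101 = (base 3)121012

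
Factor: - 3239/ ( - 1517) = 79/37 =37^( - 1 )*79^1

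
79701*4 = 318804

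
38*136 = 5168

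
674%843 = 674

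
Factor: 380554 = 2^1*179^1*1063^1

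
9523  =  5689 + 3834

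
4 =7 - 3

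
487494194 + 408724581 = 896218775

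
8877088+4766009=13643097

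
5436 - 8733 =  - 3297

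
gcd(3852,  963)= 963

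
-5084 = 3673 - 8757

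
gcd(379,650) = 1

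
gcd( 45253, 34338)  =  59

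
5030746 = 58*86737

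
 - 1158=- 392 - 766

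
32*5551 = 177632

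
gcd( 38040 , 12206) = 2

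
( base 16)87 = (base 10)135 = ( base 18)79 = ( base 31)4b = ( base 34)3X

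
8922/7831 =8922/7831 = 1.14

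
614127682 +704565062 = 1318692744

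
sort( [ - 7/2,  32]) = [ - 7/2 , 32 ] 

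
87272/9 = 9696  +  8/9=9696.89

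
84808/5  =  16961 + 3/5 =16961.60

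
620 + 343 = 963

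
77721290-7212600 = 70508690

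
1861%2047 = 1861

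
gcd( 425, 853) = 1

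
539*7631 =4113109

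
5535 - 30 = 5505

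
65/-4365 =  - 13/873 = -  0.01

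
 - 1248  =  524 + - 1772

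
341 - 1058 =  - 717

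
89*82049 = 7302361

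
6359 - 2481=3878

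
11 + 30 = 41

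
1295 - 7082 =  - 5787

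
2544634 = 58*43873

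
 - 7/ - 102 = 7/102=0.07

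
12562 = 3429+9133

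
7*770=5390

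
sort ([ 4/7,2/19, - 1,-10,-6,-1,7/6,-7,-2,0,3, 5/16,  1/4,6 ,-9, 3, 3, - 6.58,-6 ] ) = [-10, - 9,- 7,-6.58, - 6,-6,  -  2,-1, - 1,0, 2/19,1/4,5/16,  4/7, 7/6, 3,3,3,6 ]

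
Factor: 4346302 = 2^1*2173151^1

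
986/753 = 1 + 233/753  =  1.31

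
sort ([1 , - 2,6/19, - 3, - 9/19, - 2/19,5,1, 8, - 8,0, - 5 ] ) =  [ - 8 , - 5, - 3, - 2 ,  -  9/19, - 2/19, 0, 6/19,1, 1,5,8 ] 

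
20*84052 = 1681040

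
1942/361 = 1942/361 = 5.38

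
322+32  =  354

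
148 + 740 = 888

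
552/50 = 11 + 1/25= 11.04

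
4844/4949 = 692/707 = 0.98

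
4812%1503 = 303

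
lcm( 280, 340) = 4760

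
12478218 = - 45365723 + 57843941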